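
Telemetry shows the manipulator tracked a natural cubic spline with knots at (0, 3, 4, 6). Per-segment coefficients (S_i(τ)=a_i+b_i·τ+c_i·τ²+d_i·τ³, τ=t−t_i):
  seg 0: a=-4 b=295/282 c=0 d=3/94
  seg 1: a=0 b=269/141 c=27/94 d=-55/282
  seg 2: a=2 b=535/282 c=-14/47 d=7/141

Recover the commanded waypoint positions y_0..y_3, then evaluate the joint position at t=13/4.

y_0=-4 y_1=0 y_2=2 y_3=5
S(13/4) = 2959/6016

y_0 = S_0(0) = a_0 = -4
y_1 = S_1(0) = a_1 = 0
y_2 = S_2(0) = a_2 = 2
y_3 = S_2(2) = 5
t_q=13/4 is in segment 1 (τ=1/4); S_1(τ)=2959/6016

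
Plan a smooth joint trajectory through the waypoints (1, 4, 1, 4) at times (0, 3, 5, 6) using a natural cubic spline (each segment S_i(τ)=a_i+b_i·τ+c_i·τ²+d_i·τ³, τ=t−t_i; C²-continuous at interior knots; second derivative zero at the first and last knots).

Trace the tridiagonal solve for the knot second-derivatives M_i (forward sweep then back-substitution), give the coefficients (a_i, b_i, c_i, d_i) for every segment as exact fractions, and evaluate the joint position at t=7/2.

Δ: Δ0=1, Δ1=-3/2, Δ2=3
row 1: diag=10, rhs=-15; c'=1/5, d'=-3/2
row 2: denom=6−2·1/5=28/5; d'=(27−2·-3/2)/(28/5)=75/14
back: M2=75/14
back: M1=-3/2−1/5·75/14=-18/7
M: M0=0, M1=-18/7, M2=75/14, M3=0
seg 0: a=1, c=M0/2=0, d=(M1−M0)/(6·3)=-1/7, b=Δ0−h0·(2M0+M1)/6=16/7
seg 1: a=4, c=M1/2=-9/7, d=(M2−M1)/(6·2)=37/56, b=Δ1−h1·(2M1+M2)/6=-11/7
seg 2: a=1, c=M2/2=75/28, d=(M3−M2)/(6·1)=-25/28, b=Δ2−h2·(2M2+M3)/6=17/14
t_q=7/2 → seg 1, τ=1/2; S=4+-11/7·τ+-9/7·τ²+37/56·τ³=1333/448

  seg 0: a=1 b=16/7 c=0 d=-1/7
  seg 1: a=4 b=-11/7 c=-9/7 d=37/56
  seg 2: a=1 b=17/14 c=75/28 d=-25/28
S(7/2) = 1333/448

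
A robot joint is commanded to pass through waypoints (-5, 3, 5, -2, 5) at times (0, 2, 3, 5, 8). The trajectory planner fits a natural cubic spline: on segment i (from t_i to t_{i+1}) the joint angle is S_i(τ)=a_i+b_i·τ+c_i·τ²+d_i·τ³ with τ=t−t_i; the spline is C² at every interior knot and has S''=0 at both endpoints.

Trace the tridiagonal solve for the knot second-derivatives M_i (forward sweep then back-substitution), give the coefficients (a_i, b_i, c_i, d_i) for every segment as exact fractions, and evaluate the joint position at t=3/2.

  seg 0: a=-5 b=2092/489 c=0 d=-34/489
  seg 1: a=3 b=1684/489 c=-68/163 d=-502/489
  seg 2: a=5 b=-230/489 c=-570/163 d=3877/3912
  seg 3: a=-2 b=-2509/978 c=1597/652 d=-1597/5868
S(3/2) = 771/652

Δ: Δ0=4, Δ1=2, Δ2=-7/2, Δ3=7/3
row 1: diag=6, rhs=-12; c'=1/6, d'=-2
row 2: denom=6−1·1/6=35/6; d'=(-33−1·-2)/(35/6)=-186/35
row 3: denom=10−2·12/35=326/35; d'=(35−2·-186/35)/(326/35)=1597/326
back: M3=1597/326
back: M2=-186/35−12/35·1597/326=-1140/163
back: M1=-2−1/6·-1140/163=-136/163
M: M0=0, M1=-136/163, M2=-1140/163, M3=1597/326, M4=0
seg 0: a=-5, c=M0/2=0, d=(M1−M0)/(6·2)=-34/489, b=Δ0−h0·(2M0+M1)/6=2092/489
seg 1: a=3, c=M1/2=-68/163, d=(M2−M1)/(6·1)=-502/489, b=Δ1−h1·(2M1+M2)/6=1684/489
seg 2: a=5, c=M2/2=-570/163, d=(M3−M2)/(6·2)=3877/3912, b=Δ2−h2·(2M2+M3)/6=-230/489
seg 3: a=-2, c=M3/2=1597/652, d=(M4−M3)/(6·3)=-1597/5868, b=Δ3−h3·(2M3+M4)/6=-2509/978
t_q=3/2 → seg 0, τ=3/2; S=-5+2092/489·τ+0·τ²+-34/489·τ³=771/652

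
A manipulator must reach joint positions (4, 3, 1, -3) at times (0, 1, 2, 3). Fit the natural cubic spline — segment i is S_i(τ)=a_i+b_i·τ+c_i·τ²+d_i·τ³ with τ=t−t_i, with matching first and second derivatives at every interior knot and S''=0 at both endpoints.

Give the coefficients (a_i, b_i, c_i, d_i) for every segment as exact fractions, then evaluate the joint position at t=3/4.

  seg 0: a=4 b=-13/15 c=0 d=-2/15
  seg 1: a=3 b=-19/15 c=-2/5 d=-1/3
  seg 2: a=1 b=-46/15 c=-7/5 d=7/15
S(3/4) = 527/160

Δ: Δ0=-1, Δ1=-2, Δ2=-4
row 1: diag=4, rhs=-6; c'=1/4, d'=-3/2
row 2: denom=4−1·1/4=15/4; d'=(-12−1·-3/2)/(15/4)=-14/5
back: M2=-14/5
back: M1=-3/2−1/4·-14/5=-4/5
M: M0=0, M1=-4/5, M2=-14/5, M3=0
seg 0: a=4, c=M0/2=0, d=(M1−M0)/(6·1)=-2/15, b=Δ0−h0·(2M0+M1)/6=-13/15
seg 1: a=3, c=M1/2=-2/5, d=(M2−M1)/(6·1)=-1/3, b=Δ1−h1·(2M1+M2)/6=-19/15
seg 2: a=1, c=M2/2=-7/5, d=(M3−M2)/(6·1)=7/15, b=Δ2−h2·(2M2+M3)/6=-46/15
t_q=3/4 → seg 0, τ=3/4; S=4+-13/15·τ+0·τ²+-2/15·τ³=527/160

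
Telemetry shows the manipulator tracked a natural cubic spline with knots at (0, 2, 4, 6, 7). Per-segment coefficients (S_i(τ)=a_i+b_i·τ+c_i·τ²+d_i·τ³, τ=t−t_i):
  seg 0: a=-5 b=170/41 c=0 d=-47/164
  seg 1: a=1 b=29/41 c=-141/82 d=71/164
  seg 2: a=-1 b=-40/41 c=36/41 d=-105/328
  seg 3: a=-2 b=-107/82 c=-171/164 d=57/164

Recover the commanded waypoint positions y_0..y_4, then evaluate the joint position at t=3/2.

y_0=-5 y_1=1 y_2=-1 y_3=-2 y_4=-4
S(3/2) = 331/1312

y_0 = S_0(0) = a_0 = -5
y_1 = S_1(0) = a_1 = 1
y_2 = S_2(0) = a_2 = -1
y_3 = S_3(0) = a_3 = -2
y_4 = S_3(1) = -4
t_q=3/2 is in segment 0 (τ=3/2); S_0(τ)=331/1312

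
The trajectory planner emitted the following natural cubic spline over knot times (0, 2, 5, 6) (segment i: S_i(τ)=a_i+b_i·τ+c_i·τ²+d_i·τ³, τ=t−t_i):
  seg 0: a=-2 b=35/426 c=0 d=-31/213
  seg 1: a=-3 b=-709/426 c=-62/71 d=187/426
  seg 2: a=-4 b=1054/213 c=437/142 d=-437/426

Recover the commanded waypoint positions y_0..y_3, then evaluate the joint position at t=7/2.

y_0 = S_0(0) = a_0 = -2
y_1 = S_1(0) = a_1 = -3
y_2 = S_2(0) = a_2 = -4
y_3 = S_2(1) = 3
t_q=7/2 is in segment 1 (τ=3/2); S_1(τ)=-6793/1136

y_0=-2 y_1=-3 y_2=-4 y_3=3
S(7/2) = -6793/1136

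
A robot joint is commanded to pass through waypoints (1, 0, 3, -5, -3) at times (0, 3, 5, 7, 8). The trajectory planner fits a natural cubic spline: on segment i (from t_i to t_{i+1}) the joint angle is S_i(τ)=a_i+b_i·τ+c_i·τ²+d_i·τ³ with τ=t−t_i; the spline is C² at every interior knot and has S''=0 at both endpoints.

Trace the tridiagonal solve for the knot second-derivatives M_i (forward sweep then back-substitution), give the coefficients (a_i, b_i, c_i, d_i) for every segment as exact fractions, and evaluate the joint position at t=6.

  seg 0: a=1 b=-61/39 c=0 d=16/117
  seg 1: a=0 b=83/39 c=16/13 d=-241/312
  seg 2: a=3 b=-173/78 c=-177/52 d=49/39
  seg 3: a=-5 b=-59/78 c=215/52 d=-215/156
S(6) = -71/52

Δ: Δ0=-1/3, Δ1=3/2, Δ2=-4, Δ3=2
row 1: diag=10, rhs=11; c'=1/5, d'=11/10
row 2: denom=8−2·1/5=38/5; d'=(-33−2·11/10)/(38/5)=-88/19
row 3: denom=6−2·5/19=104/19; d'=(36−2·-88/19)/(104/19)=215/26
back: M3=215/26
back: M2=-88/19−5/19·215/26=-177/26
back: M1=11/10−1/5·-177/26=32/13
M: M0=0, M1=32/13, M2=-177/26, M3=215/26, M4=0
seg 0: a=1, c=M0/2=0, d=(M1−M0)/(6·3)=16/117, b=Δ0−h0·(2M0+M1)/6=-61/39
seg 1: a=0, c=M1/2=16/13, d=(M2−M1)/(6·2)=-241/312, b=Δ1−h1·(2M1+M2)/6=83/39
seg 2: a=3, c=M2/2=-177/52, d=(M3−M2)/(6·2)=49/39, b=Δ2−h2·(2M2+M3)/6=-173/78
seg 3: a=-5, c=M3/2=215/52, d=(M4−M3)/(6·1)=-215/156, b=Δ3−h3·(2M3+M4)/6=-59/78
t_q=6 → seg 2, τ=1; S=3+-173/78·τ+-177/52·τ²+49/39·τ³=-71/52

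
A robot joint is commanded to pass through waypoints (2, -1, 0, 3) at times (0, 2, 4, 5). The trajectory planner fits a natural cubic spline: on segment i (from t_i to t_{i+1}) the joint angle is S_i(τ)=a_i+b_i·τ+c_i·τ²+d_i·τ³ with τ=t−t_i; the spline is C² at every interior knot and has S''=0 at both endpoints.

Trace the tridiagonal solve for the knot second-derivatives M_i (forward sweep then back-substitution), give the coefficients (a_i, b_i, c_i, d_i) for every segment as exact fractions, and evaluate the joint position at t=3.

Δ: Δ0=-3/2, Δ1=1/2, Δ2=3
row 1: diag=8, rhs=12; c'=1/4, d'=3/2
row 2: denom=6−2·1/4=11/2; d'=(15−2·3/2)/(11/2)=24/11
back: M2=24/11
back: M1=3/2−1/4·24/11=21/22
M: M0=0, M1=21/22, M2=24/11, M3=0
seg 0: a=2, c=M0/2=0, d=(M1−M0)/(6·2)=7/88, b=Δ0−h0·(2M0+M1)/6=-20/11
seg 1: a=-1, c=M1/2=21/44, d=(M2−M1)/(6·2)=9/88, b=Δ1−h1·(2M1+M2)/6=-19/22
seg 2: a=0, c=M2/2=12/11, d=(M3−M2)/(6·1)=-4/11, b=Δ2−h2·(2M2+M3)/6=25/11
t_q=3 → seg 1, τ=1; S=-1+-19/22·τ+21/44·τ²+9/88·τ³=-113/88

  seg 0: a=2 b=-20/11 c=0 d=7/88
  seg 1: a=-1 b=-19/22 c=21/44 d=9/88
  seg 2: a=0 b=25/11 c=12/11 d=-4/11
S(3) = -113/88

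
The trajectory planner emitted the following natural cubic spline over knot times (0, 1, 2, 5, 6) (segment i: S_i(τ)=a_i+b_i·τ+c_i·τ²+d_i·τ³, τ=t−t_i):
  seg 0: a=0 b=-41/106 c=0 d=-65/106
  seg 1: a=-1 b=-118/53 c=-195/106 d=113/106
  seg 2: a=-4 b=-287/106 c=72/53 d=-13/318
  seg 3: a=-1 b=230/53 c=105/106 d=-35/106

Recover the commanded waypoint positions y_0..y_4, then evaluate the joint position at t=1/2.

y_0=0 y_1=-1 y_2=-4 y_3=-1 y_4=4
S(1/2) = -229/848

y_0 = S_0(0) = a_0 = 0
y_1 = S_1(0) = a_1 = -1
y_2 = S_2(0) = a_2 = -4
y_3 = S_3(0) = a_3 = -1
y_4 = S_3(1) = 4
t_q=1/2 is in segment 0 (τ=1/2); S_0(τ)=-229/848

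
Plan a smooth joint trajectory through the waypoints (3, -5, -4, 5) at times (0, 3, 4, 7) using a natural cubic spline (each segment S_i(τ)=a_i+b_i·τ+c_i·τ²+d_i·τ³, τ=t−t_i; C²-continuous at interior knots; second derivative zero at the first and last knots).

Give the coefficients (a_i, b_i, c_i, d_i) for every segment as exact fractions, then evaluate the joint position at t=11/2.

  seg 0: a=3 b=-250/63 c=0 d=82/567
  seg 1: a=-5 b=-4/63 c=82/63 d=-5/21
  seg 2: a=-4 b=115/63 c=37/63 d=-37/567
S(11/2) = -9/56

Δ: Δ0=-8/3, Δ1=1, Δ2=3
row 1: diag=8, rhs=22; c'=1/8, d'=11/4
row 2: denom=8−1·1/8=63/8; d'=(12−1·11/4)/(63/8)=74/63
back: M2=74/63
back: M1=11/4−1/8·74/63=164/63
M: M0=0, M1=164/63, M2=74/63, M3=0
seg 0: a=3, c=M0/2=0, d=(M1−M0)/(6·3)=82/567, b=Δ0−h0·(2M0+M1)/6=-250/63
seg 1: a=-5, c=M1/2=82/63, d=(M2−M1)/(6·1)=-5/21, b=Δ1−h1·(2M1+M2)/6=-4/63
seg 2: a=-4, c=M2/2=37/63, d=(M3−M2)/(6·3)=-37/567, b=Δ2−h2·(2M2+M3)/6=115/63
t_q=11/2 → seg 2, τ=3/2; S=-4+115/63·τ+37/63·τ²+-37/567·τ³=-9/56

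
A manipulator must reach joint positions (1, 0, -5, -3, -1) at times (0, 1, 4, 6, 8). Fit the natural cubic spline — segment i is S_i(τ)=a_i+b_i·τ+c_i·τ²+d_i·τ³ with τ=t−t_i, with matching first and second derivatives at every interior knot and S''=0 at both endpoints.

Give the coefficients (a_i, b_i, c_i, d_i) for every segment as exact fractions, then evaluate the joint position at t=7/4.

  seg 0: a=1 b=-158/201 c=0 d=-43/201
  seg 1: a=0 b=-287/201 c=-43/67 d=113/603
  seg 2: a=-5 b=-44/201 c=70/67 d=-175/804
  seg 3: a=-3 b=271/201 c=-35/134 d=35/804
S(7/4) = -5801/4288

Δ: Δ0=-1, Δ1=-5/3, Δ2=1, Δ3=1
row 1: diag=8, rhs=-4; c'=3/8, d'=-1/2
row 2: denom=10−3·3/8=71/8; d'=(16−3·-1/2)/(71/8)=140/71
row 3: denom=8−2·16/71=536/71; d'=(0−2·140/71)/(536/71)=-35/67
back: M3=-35/67
back: M2=140/71−16/71·-35/67=140/67
back: M1=-1/2−3/8·140/67=-86/67
M: M0=0, M1=-86/67, M2=140/67, M3=-35/67, M4=0
seg 0: a=1, c=M0/2=0, d=(M1−M0)/(6·1)=-43/201, b=Δ0−h0·(2M0+M1)/6=-158/201
seg 1: a=0, c=M1/2=-43/67, d=(M2−M1)/(6·3)=113/603, b=Δ1−h1·(2M1+M2)/6=-287/201
seg 2: a=-5, c=M2/2=70/67, d=(M3−M2)/(6·2)=-175/804, b=Δ2−h2·(2M2+M3)/6=-44/201
seg 3: a=-3, c=M3/2=-35/134, d=(M4−M3)/(6·2)=35/804, b=Δ3−h3·(2M3+M4)/6=271/201
t_q=7/4 → seg 1, τ=3/4; S=0+-287/201·τ+-43/67·τ²+113/603·τ³=-5801/4288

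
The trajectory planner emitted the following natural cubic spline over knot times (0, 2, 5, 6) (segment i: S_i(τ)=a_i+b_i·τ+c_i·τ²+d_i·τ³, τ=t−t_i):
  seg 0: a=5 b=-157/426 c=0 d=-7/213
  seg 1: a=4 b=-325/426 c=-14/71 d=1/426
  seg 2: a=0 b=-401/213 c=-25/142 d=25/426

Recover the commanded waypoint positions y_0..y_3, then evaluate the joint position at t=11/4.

y_0=5 y_1=4 y_2=0 y_3=-2
S(11/4) = 30153/9088

y_0 = S_0(0) = a_0 = 5
y_1 = S_1(0) = a_1 = 4
y_2 = S_2(0) = a_2 = 0
y_3 = S_2(1) = -2
t_q=11/4 is in segment 1 (τ=3/4); S_1(τ)=30153/9088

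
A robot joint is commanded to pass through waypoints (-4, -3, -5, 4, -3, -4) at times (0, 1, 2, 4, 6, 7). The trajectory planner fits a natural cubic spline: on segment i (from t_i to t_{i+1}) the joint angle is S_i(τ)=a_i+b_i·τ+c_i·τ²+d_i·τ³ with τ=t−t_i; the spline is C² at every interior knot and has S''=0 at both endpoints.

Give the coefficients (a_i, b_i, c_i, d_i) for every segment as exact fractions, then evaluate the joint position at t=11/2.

Δ: Δ0=1, Δ1=-2, Δ2=9/2, Δ3=-7/2, Δ4=-1
row 1: diag=4, rhs=-18; c'=1/4, d'=-9/2
row 2: denom=6−1·1/4=23/4; d'=(39−1·-9/2)/(23/4)=174/23
row 3: denom=8−2·8/23=168/23; d'=(-48−2·174/23)/(168/23)=-121/14
row 4: denom=6−2·23/84=229/42; d'=(15−2·-121/14)/(229/42)=1356/229
back: M4=1356/229
back: M3=-121/14−23/84·1356/229=-4701/458
back: M2=174/23−8/23·-4701/458=2550/229
back: M1=-9/2−1/4·2550/229=-1668/229
M: M0=0, M1=-1668/229, M2=2550/229, M3=-4701/458, M4=1356/229, M5=0
seg 0: a=-4, c=M0/2=0, d=(M1−M0)/(6·1)=-278/229, b=Δ0−h0·(2M0+M1)/6=507/229
seg 1: a=-3, c=M1/2=-834/229, d=(M2−M1)/(6·1)=703/229, b=Δ1−h1·(2M1+M2)/6=-327/229
seg 2: a=-5, c=M2/2=1275/229, d=(M3−M2)/(6·2)=-3267/1832, b=Δ2−h2·(2M2+M3)/6=114/229
seg 3: a=4, c=M3/2=-4701/916, d=(M4−M3)/(6·2)=2471/1832, b=Δ3−h3·(2M3+M4)/6=627/458
seg 4: a=-3, c=M4/2=678/229, d=(M5−M4)/(6·1)=-226/229, b=Δ4−h4·(2M4+M5)/6=-681/229
t_q=11/2 → seg 3, τ=3/2; S=4+627/458·τ+-4701/916·τ²+2471/1832·τ³=-13799/14656

  seg 0: a=-4 b=507/229 c=0 d=-278/229
  seg 1: a=-3 b=-327/229 c=-834/229 d=703/229
  seg 2: a=-5 b=114/229 c=1275/229 d=-3267/1832
  seg 3: a=4 b=627/458 c=-4701/916 d=2471/1832
  seg 4: a=-3 b=-681/229 c=678/229 d=-226/229
S(11/2) = -13799/14656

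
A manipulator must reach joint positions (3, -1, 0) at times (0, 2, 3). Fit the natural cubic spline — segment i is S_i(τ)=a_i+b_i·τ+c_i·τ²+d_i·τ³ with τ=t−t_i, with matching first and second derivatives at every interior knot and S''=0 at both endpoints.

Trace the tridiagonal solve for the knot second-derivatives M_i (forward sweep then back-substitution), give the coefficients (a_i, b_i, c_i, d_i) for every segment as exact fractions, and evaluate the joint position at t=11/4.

Δ: Δ0=-2, Δ1=1
row 1: diag=6, rhs=18; c'=1/6, d'=3
back: M1=3
M: M0=0, M1=3, M2=0
seg 0: a=3, c=M0/2=0, d=(M1−M0)/(6·2)=1/4, b=Δ0−h0·(2M0+M1)/6=-3
seg 1: a=-1, c=M1/2=3/2, d=(M2−M1)/(6·1)=-1/2, b=Δ1−h1·(2M1+M2)/6=0
t_q=11/4 → seg 1, τ=3/4; S=-1+0·τ+3/2·τ²+-1/2·τ³=-47/128

  seg 0: a=3 b=-3 c=0 d=1/4
  seg 1: a=-1 b=0 c=3/2 d=-1/2
S(11/4) = -47/128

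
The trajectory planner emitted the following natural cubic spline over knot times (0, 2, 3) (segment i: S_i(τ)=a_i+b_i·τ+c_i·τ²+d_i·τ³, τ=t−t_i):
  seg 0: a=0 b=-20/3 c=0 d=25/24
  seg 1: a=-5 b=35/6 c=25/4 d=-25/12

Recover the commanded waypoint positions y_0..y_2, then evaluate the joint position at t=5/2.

y_0=0 y_1=-5 y_2=5
S(5/2) = -25/32

y_0 = S_0(0) = a_0 = 0
y_1 = S_1(0) = a_1 = -5
y_2 = S_1(1) = 5
t_q=5/2 is in segment 1 (τ=1/2); S_1(τ)=-25/32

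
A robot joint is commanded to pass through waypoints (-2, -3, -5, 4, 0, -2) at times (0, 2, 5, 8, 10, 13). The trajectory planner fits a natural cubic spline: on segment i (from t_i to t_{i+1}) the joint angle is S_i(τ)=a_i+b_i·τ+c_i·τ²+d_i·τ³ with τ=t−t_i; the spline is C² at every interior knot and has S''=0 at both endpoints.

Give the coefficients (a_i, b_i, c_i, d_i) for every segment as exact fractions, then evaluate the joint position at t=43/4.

  seg 0: a=-2 b=-122/813 c=0 d=-569/6504
  seg 1: a=-3 b=-1951/1626 c=-569/1084 d=2285/9756
  seg 2: a=-5 b=6421/3252 c=429/271 d=-12109/29268
  seg 3: a=4 b=491/1626 c=-6961/3252 d=1609/3252
  seg 4: a=0 b=-1259/542 c=2693/3252 d=-2693/29268
S(43/4) = -91241/69376

Δ: Δ0=-1/2, Δ1=-2/3, Δ2=3, Δ3=-2, Δ4=-2/3
row 1: diag=10, rhs=-1; c'=3/10, d'=-1/10
row 2: denom=12−3·3/10=111/10; d'=(22−3·-1/10)/(111/10)=223/111
row 3: denom=10−3·10/37=340/37; d'=(-30−3·223/111)/(340/37)=-1333/340
row 4: denom=10−2·37/170=813/85; d'=(8−2·-1333/340)/(813/85)=2693/1626
back: M4=2693/1626
back: M3=-1333/340−37/170·2693/1626=-6961/1626
back: M2=223/111−10/37·-6961/1626=858/271
back: M1=-1/10−3/10·858/271=-569/542
M: M0=0, M1=-569/542, M2=858/271, M3=-6961/1626, M4=2693/1626, M5=0
seg 0: a=-2, c=M0/2=0, d=(M1−M0)/(6·2)=-569/6504, b=Δ0−h0·(2M0+M1)/6=-122/813
seg 1: a=-3, c=M1/2=-569/1084, d=(M2−M1)/(6·3)=2285/9756, b=Δ1−h1·(2M1+M2)/6=-1951/1626
seg 2: a=-5, c=M2/2=429/271, d=(M3−M2)/(6·3)=-12109/29268, b=Δ2−h2·(2M2+M3)/6=6421/3252
seg 3: a=4, c=M3/2=-6961/3252, d=(M4−M3)/(6·2)=1609/3252, b=Δ3−h3·(2M3+M4)/6=491/1626
seg 4: a=0, c=M4/2=2693/3252, d=(M5−M4)/(6·3)=-2693/29268, b=Δ4−h4·(2M4+M5)/6=-1259/542
t_q=43/4 → seg 4, τ=3/4; S=0+-1259/542·τ+2693/3252·τ²+-2693/29268·τ³=-91241/69376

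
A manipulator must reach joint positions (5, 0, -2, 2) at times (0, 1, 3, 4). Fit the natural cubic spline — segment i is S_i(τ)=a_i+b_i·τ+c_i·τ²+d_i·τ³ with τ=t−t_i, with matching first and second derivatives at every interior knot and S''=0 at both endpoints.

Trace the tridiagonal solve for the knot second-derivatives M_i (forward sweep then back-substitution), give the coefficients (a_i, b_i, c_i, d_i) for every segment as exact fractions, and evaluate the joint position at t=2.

  seg 0: a=5 b=-87/16 c=0 d=7/16
  seg 1: a=0 b=-33/8 c=21/16 d=1/8
  seg 2: a=-2 b=21/8 c=33/16 d=-11/16
S(2) = -43/16

Δ: Δ0=-5, Δ1=-1, Δ2=4
row 1: diag=6, rhs=24; c'=1/3, d'=4
row 2: denom=6−2·1/3=16/3; d'=(30−2·4)/(16/3)=33/8
back: M2=33/8
back: M1=4−1/3·33/8=21/8
M: M0=0, M1=21/8, M2=33/8, M3=0
seg 0: a=5, c=M0/2=0, d=(M1−M0)/(6·1)=7/16, b=Δ0−h0·(2M0+M1)/6=-87/16
seg 1: a=0, c=M1/2=21/16, d=(M2−M1)/(6·2)=1/8, b=Δ1−h1·(2M1+M2)/6=-33/8
seg 2: a=-2, c=M2/2=33/16, d=(M3−M2)/(6·1)=-11/16, b=Δ2−h2·(2M2+M3)/6=21/8
t_q=2 → seg 1, τ=1; S=0+-33/8·τ+21/16·τ²+1/8·τ³=-43/16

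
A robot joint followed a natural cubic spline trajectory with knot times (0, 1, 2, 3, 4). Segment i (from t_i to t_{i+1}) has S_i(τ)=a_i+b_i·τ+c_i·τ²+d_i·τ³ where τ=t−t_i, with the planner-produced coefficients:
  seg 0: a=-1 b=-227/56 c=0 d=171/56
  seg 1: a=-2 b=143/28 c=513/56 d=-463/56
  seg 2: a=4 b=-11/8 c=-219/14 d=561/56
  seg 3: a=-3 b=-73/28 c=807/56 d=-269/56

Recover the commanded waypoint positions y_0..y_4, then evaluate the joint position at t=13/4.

y_0=-1 y_1=-2 y_2=4 y_3=-3 y_4=4
S(13/4) = -1447/512

y_0 = S_0(0) = a_0 = -1
y_1 = S_1(0) = a_1 = -2
y_2 = S_2(0) = a_2 = 4
y_3 = S_3(0) = a_3 = -3
y_4 = S_3(1) = 4
t_q=13/4 is in segment 3 (τ=1/4); S_3(τ)=-1447/512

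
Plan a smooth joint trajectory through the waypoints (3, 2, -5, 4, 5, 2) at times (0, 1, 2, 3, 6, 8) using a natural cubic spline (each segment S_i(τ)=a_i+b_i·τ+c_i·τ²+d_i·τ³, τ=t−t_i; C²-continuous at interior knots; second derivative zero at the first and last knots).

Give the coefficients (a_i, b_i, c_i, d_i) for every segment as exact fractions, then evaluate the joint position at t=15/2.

Δ: Δ0=-1, Δ1=-7, Δ2=9, Δ3=1/3, Δ4=-3/2
row 1: diag=4, rhs=-36; c'=1/4, d'=-9
row 2: denom=4−1·1/4=15/4; d'=(96−1·-9)/(15/4)=28
row 3: denom=8−1·4/15=116/15; d'=(-52−1·28)/(116/15)=-300/29
row 4: denom=10−3·45/116=1025/116; d'=(-11−3·-300/29)/(1025/116)=2324/1025
back: M4=2324/1025
back: M3=-300/29−45/116·2324/1025=-2301/205
back: M2=28−4/15·-2301/205=31768/1025
back: M1=-9−1/4·31768/1025=-17167/1025
M: M0=0, M1=-17167/1025, M2=31768/1025, M3=-2301/205, M4=2324/1025, M5=0
seg 0: a=3, c=M0/2=0, d=(M1−M0)/(6·1)=-17167/6150, b=Δ0−h0·(2M0+M1)/6=11017/6150
seg 1: a=2, c=M1/2=-17167/2050, d=(M2−M1)/(6·1)=9787/1230, b=Δ1−h1·(2M1+M2)/6=-20242/3075
seg 2: a=-5, c=M2/2=15884/1025, d=(M3−M2)/(6·1)=-43273/6150, b=Δ2−h2·(2M2+M3)/6=3319/6150
seg 3: a=4, c=M3/2=-2301/410, d=(M4−M3)/(6·3)=13829/18450, b=Δ3−h3·(2M3+M4)/6=32054/3075
seg 4: a=5, c=M4/2=1162/1025, d=(M5−M4)/(6·2)=-581/3075, b=Δ4−h4·(2M4+M5)/6=-18521/6150
t_q=15/2 → seg 4, τ=3/2; S=5+-18521/6150·τ+1162/1025·τ²+-581/3075·τ³=3929/1640

  seg 0: a=3 b=11017/6150 c=0 d=-17167/6150
  seg 1: a=2 b=-20242/3075 c=-17167/2050 d=9787/1230
  seg 2: a=-5 b=3319/6150 c=15884/1025 d=-43273/6150
  seg 3: a=4 b=32054/3075 c=-2301/410 d=13829/18450
  seg 4: a=5 b=-18521/6150 c=1162/1025 d=-581/3075
S(15/2) = 3929/1640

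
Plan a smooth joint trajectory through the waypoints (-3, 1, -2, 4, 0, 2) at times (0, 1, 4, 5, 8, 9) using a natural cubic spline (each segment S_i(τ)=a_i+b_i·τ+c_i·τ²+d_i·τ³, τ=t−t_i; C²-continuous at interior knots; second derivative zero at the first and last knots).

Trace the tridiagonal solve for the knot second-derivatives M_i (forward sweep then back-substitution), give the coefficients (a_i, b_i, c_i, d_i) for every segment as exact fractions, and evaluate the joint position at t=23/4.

Δ: Δ0=4, Δ1=-1, Δ2=6, Δ3=-4/3, Δ4=2
row 1: diag=8, rhs=-30; c'=3/8, d'=-15/4
row 2: denom=8−3·3/8=55/8; d'=(42−3·-15/4)/(55/8)=426/55
row 3: denom=8−1·8/55=432/55; d'=(-44−1·426/55)/(432/55)=-1423/216
row 4: denom=8−3·55/144=329/48; d'=(20−3·-1423/216)/(329/48)=818/141
back: M4=818/141
back: M3=-1423/216−55/144·818/141=-3724/423
back: M2=426/55−8/55·-3724/423=3818/423
back: M1=-15/4−3/8·3818/423=-1006/141
M: M0=0, M1=-1006/141, M2=3818/423, M3=-3724/423, M4=818/141, M5=0
seg 0: a=-3, c=M0/2=0, d=(M1−M0)/(6·1)=-503/423, b=Δ0−h0·(2M0+M1)/6=2195/423
seg 1: a=1, c=M1/2=-503/141, d=(M2−M1)/(6·3)=3418/3807, b=Δ1−h1·(2M1+M2)/6=686/423
seg 2: a=-2, c=M2/2=1909/423, d=(M3−M2)/(6·1)=-419/141, b=Δ2−h2·(2M2+M3)/6=1886/423
seg 3: a=4, c=M3/2=-1862/423, d=(M4−M3)/(6·3)=3089/3807, b=Δ3−h3·(2M3+M4)/6=1933/423
seg 4: a=0, c=M4/2=409/141, d=(M5−M4)/(6·1)=-409/423, b=Δ4−h4·(2M4+M5)/6=28/423
t_q=23/4 → seg 3, τ=3/4; S=4+1933/423·τ+-1862/423·τ²+3089/3807·τ³=15923/3008

  seg 0: a=-3 b=2195/423 c=0 d=-503/423
  seg 1: a=1 b=686/423 c=-503/141 d=3418/3807
  seg 2: a=-2 b=1886/423 c=1909/423 d=-419/141
  seg 3: a=4 b=1933/423 c=-1862/423 d=3089/3807
  seg 4: a=0 b=28/423 c=409/141 d=-409/423
S(23/4) = 15923/3008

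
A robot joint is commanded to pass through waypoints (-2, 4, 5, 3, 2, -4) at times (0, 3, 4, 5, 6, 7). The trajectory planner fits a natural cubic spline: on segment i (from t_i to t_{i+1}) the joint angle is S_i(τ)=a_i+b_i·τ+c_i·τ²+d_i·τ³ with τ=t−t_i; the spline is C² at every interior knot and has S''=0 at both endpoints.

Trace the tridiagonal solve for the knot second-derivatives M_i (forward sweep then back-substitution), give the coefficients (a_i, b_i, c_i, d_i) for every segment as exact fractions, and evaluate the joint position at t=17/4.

Δ: Δ0=2, Δ1=1, Δ2=-2, Δ3=-1, Δ4=-6
row 1: diag=8, rhs=-6; c'=1/8, d'=-3/4
row 2: denom=4−1·1/8=31/8; d'=(-18−1·-3/4)/(31/8)=-138/31
row 3: denom=4−1·8/31=116/31; d'=(6−1·-138/31)/(116/31)=81/29
row 4: denom=4−1·31/116=433/116; d'=(-30−1·81/29)/(433/116)=-3804/433
back: M4=-3804/433
back: M3=81/29−31/116·-3804/433=2226/433
back: M2=-138/31−8/31·2226/433=-2502/433
back: M1=-3/4−1/8·-2502/433=-12/433
M: M0=0, M1=-12/433, M2=-2502/433, M3=2226/433, M4=-3804/433, M5=0
seg 0: a=-2, c=M0/2=0, d=(M1−M0)/(6·3)=-2/1299, b=Δ0−h0·(2M0+M1)/6=872/433
seg 1: a=4, c=M1/2=-6/433, d=(M2−M1)/(6·1)=-415/433, b=Δ1−h1·(2M1+M2)/6=854/433
seg 2: a=5, c=M2/2=-1251/433, d=(M3−M2)/(6·1)=788/433, b=Δ2−h2·(2M2+M3)/6=-403/433
seg 3: a=3, c=M3/2=1113/433, d=(M4−M3)/(6·1)=-1005/433, b=Δ3−h3·(2M3+M4)/6=-541/433
seg 4: a=2, c=M4/2=-1902/433, d=(M5−M4)/(6·1)=634/433, b=Δ4−h4·(2M4+M5)/6=-1330/433
t_q=17/4 → seg 2, τ=1/4; S=5+-403/433·τ+-1251/433·τ²+788/433·τ³=15987/3464

  seg 0: a=-2 b=872/433 c=0 d=-2/1299
  seg 1: a=4 b=854/433 c=-6/433 d=-415/433
  seg 2: a=5 b=-403/433 c=-1251/433 d=788/433
  seg 3: a=3 b=-541/433 c=1113/433 d=-1005/433
  seg 4: a=2 b=-1330/433 c=-1902/433 d=634/433
S(17/4) = 15987/3464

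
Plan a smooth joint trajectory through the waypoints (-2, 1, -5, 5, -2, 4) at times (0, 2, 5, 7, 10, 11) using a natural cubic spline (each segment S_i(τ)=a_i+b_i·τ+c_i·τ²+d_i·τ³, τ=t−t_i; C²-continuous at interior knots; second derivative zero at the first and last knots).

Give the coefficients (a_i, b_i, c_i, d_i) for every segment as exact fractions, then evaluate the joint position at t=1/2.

Δ: Δ0=3/2, Δ1=-2, Δ2=5, Δ3=-7/3, Δ4=6
row 1: diag=10, rhs=-21; c'=3/10, d'=-21/10
row 2: denom=10−3·3/10=91/10; d'=(42−3·-21/10)/(91/10)=69/13
row 3: denom=10−2·20/91=870/91; d'=(-44−2·69/13)/(870/91)=-497/87
row 4: denom=8−3·91/290=2047/290; d'=(50−3·-497/87)/(2047/290)=19470/2047
back: M4=19470/2047
back: M3=-497/87−91/290·19470/2047=-53410/6141
back: M2=69/13−20/91·-53410/6141=44333/6141
back: M1=-21/10−3/10·44333/6141=-8732/2047
M: M0=0, M1=-8732/2047, M2=44333/6141, M3=-53410/6141, M4=19470/2047, M5=0
seg 0: a=-2, c=M0/2=0, d=(M1−M0)/(6·2)=-2183/6141, b=Δ0−h0·(2M0+M1)/6=35887/12282
seg 1: a=1, c=M1/2=-4366/2047, d=(M2−M1)/(6·3)=70529/110538, b=Δ1−h1·(2M1+M2)/6=-16505/12282
seg 2: a=-5, c=M2/2=44333/12282, d=(M3−M2)/(6·2)=-32581/24564, b=Δ2−h2·(2M2+M3)/6=18953/6141
seg 3: a=5, c=M3/2=-26705/6141, d=(M4−M3)/(6·3)=55910/55269, b=Δ3−h3·(2M3+M4)/6=3292/2047
seg 4: a=-2, c=M4/2=9735/2047, d=(M5−M4)/(6·1)=-3245/2047, b=Δ4−h4·(2M4+M5)/6=5792/2047
t_q=1/2 → seg 0, τ=1/2; S=-2+35887/12282·τ+0·τ²+-2183/6141·τ³=-9555/16376

  seg 0: a=-2 b=35887/12282 c=0 d=-2183/6141
  seg 1: a=1 b=-16505/12282 c=-4366/2047 d=70529/110538
  seg 2: a=-5 b=18953/6141 c=44333/12282 d=-32581/24564
  seg 3: a=5 b=3292/2047 c=-26705/6141 d=55910/55269
  seg 4: a=-2 b=5792/2047 c=9735/2047 d=-3245/2047
S(1/2) = -9555/16376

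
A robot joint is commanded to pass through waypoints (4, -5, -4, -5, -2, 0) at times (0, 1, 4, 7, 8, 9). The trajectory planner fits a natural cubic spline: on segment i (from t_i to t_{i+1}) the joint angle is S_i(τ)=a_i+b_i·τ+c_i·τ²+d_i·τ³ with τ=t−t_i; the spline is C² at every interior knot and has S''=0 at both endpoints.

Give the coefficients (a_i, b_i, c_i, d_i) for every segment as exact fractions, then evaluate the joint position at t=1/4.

  seg 0: a=4 b=-8336/803 c=0 d=1109/803
  seg 1: a=-5 b=-5009/803 c=3327/803 d=-1283/1971
  seg 2: a=-4 b=840/803 c=-4132/2409 d=9073/21681
  seg 3: a=-5 b=1649/803 c=1647/803 d=-887/803
  seg 4: a=-2 b=2282/803 c=-1014/803 d=338/803
S(1/4) = 73301/51392

Δ: Δ0=-9, Δ1=1/3, Δ2=-1/3, Δ3=3, Δ4=2
row 1: diag=8, rhs=56; c'=3/8, d'=7
row 2: denom=12−3·3/8=87/8; d'=(-4−3·7)/(87/8)=-200/87
row 3: denom=8−3·8/29=208/29; d'=(20−3·-200/87)/(208/29)=15/4
row 4: denom=4−1·29/208=803/208; d'=(-6−1·15/4)/(803/208)=-2028/803
back: M4=-2028/803
back: M3=15/4−29/208·-2028/803=3294/803
back: M2=-200/87−8/29·3294/803=-8264/2409
back: M1=7−3/8·-8264/2409=6654/803
M: M0=0, M1=6654/803, M2=-8264/2409, M3=3294/803, M4=-2028/803, M5=0
seg 0: a=4, c=M0/2=0, d=(M1−M0)/(6·1)=1109/803, b=Δ0−h0·(2M0+M1)/6=-8336/803
seg 1: a=-5, c=M1/2=3327/803, d=(M2−M1)/(6·3)=-1283/1971, b=Δ1−h1·(2M1+M2)/6=-5009/803
seg 2: a=-4, c=M2/2=-4132/2409, d=(M3−M2)/(6·3)=9073/21681, b=Δ2−h2·(2M2+M3)/6=840/803
seg 3: a=-5, c=M3/2=1647/803, d=(M4−M3)/(6·1)=-887/803, b=Δ3−h3·(2M3+M4)/6=1649/803
seg 4: a=-2, c=M4/2=-1014/803, d=(M5−M4)/(6·1)=338/803, b=Δ4−h4·(2M4+M5)/6=2282/803
t_q=1/4 → seg 0, τ=1/4; S=4+-8336/803·τ+0·τ²+1109/803·τ³=73301/51392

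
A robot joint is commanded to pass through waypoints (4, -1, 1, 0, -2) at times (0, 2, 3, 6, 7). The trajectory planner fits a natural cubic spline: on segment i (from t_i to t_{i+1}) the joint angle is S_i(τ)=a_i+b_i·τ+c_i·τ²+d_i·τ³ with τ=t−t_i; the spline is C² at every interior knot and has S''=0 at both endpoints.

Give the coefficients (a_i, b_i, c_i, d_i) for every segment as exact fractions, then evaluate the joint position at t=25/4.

Δ: Δ0=-5/2, Δ1=2, Δ2=-1/3, Δ3=-2
row 1: diag=6, rhs=27; c'=1/6, d'=9/2
row 2: denom=8−1·1/6=47/6; d'=(-14−1·9/2)/(47/6)=-111/47
row 3: denom=8−3·18/47=322/47; d'=(-10−3·-111/47)/(322/47)=-137/322
back: M3=-137/322
back: M2=-111/47−18/47·-137/322=-354/161
back: M1=9/2−1/6·-354/161=1567/322
M: M0=0, M1=1567/322, M2=-354/161, M3=-137/322, M4=0
seg 0: a=4, c=M0/2=0, d=(M1−M0)/(6·2)=1567/3864, b=Δ0−h0·(2M0+M1)/6=-1991/483
seg 1: a=-1, c=M1/2=1567/644, d=(M2−M1)/(6·1)=-325/276, b=Δ1−h1·(2M1+M2)/6=719/966
seg 2: a=1, c=M2/2=-177/161, d=(M3−M2)/(6·3)=571/5796, b=Δ2−h2·(2M2+M3)/6=4015/1932
seg 3: a=0, c=M3/2=-137/644, d=(M4−M3)/(6·1)=137/1932, b=Δ3−h3·(2M3+M4)/6=-1795/966
t_q=25/4 → seg 3, τ=1/4; S=0+-1795/966·τ+-137/644·τ²+137/1932·τ³=-2807/5888

  seg 0: a=4 b=-1991/483 c=0 d=1567/3864
  seg 1: a=-1 b=719/966 c=1567/644 d=-325/276
  seg 2: a=1 b=4015/1932 c=-177/161 d=571/5796
  seg 3: a=0 b=-1795/966 c=-137/644 d=137/1932
S(25/4) = -2807/5888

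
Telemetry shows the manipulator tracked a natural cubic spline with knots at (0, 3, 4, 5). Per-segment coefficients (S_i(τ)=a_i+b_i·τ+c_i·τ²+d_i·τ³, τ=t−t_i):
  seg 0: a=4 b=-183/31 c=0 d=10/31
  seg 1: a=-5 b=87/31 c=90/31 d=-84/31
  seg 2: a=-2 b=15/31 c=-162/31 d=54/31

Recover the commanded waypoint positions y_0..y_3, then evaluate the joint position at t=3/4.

y_0 = S_0(0) = a_0 = 4
y_1 = S_1(0) = a_1 = -5
y_2 = S_2(0) = a_2 = -2
y_3 = S_2(1) = -5
t_q=3/4 is in segment 0 (τ=3/4); S_0(τ)=-289/992

y_0=4 y_1=-5 y_2=-2 y_3=-5
S(3/4) = -289/992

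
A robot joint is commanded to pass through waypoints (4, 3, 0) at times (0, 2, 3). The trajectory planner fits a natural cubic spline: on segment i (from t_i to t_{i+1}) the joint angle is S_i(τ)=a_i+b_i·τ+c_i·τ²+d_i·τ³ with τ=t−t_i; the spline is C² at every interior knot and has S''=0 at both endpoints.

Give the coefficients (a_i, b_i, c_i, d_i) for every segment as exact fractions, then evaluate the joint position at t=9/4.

Δ: Δ0=-1/2, Δ1=-3
row 1: diag=6, rhs=-15; c'=1/6, d'=-5/2
back: M1=-5/2
M: M0=0, M1=-5/2, M2=0
seg 0: a=4, c=M0/2=0, d=(M1−M0)/(6·2)=-5/24, b=Δ0−h0·(2M0+M1)/6=1/3
seg 1: a=3, c=M1/2=-5/4, d=(M2−M1)/(6·1)=5/12, b=Δ1−h1·(2M1+M2)/6=-13/6
t_q=9/4 → seg 1, τ=1/4; S=3+-13/6·τ+-5/4·τ²+5/12·τ³=611/256

  seg 0: a=4 b=1/3 c=0 d=-5/24
  seg 1: a=3 b=-13/6 c=-5/4 d=5/12
S(9/4) = 611/256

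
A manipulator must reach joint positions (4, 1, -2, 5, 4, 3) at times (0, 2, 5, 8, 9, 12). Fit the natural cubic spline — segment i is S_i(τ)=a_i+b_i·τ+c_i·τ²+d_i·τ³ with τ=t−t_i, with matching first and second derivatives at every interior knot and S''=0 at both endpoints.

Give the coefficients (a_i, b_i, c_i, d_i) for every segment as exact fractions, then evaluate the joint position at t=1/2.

  seg 0: a=4 b=-5561/4182 c=0 d=-89/2091
  seg 1: a=1 b=-7697/4182 c=-178/697 d=6719/37638
  seg 2: a=-2 b=178/123 c=5651/4182 d=-13247/37638
  seg 3: a=5 b=217/4182 c=-1266/697 d=3197/4182
  seg 4: a=4 b=-2692/2091 c=665/1394 d=-665/12546
S(1/2) = 18567/5576

Δ: Δ0=-3/2, Δ1=-1, Δ2=7/3, Δ3=-1, Δ4=-1/3
row 1: diag=10, rhs=3; c'=3/10, d'=3/10
row 2: denom=12−3·3/10=111/10; d'=(20−3·3/10)/(111/10)=191/111
row 3: denom=8−3·10/37=266/37; d'=(-20−3·191/111)/(266/37)=-7/2
row 4: denom=8−1·37/266=2091/266; d'=(4−1·-7/2)/(2091/266)=665/697
back: M4=665/697
back: M3=-7/2−37/266·665/697=-2532/697
back: M2=191/111−10/37·-2532/697=5651/2091
back: M1=3/10−3/10·5651/2091=-356/697
M: M0=0, M1=-356/697, M2=5651/2091, M3=-2532/697, M4=665/697, M5=0
seg 0: a=4, c=M0/2=0, d=(M1−M0)/(6·2)=-89/2091, b=Δ0−h0·(2M0+M1)/6=-5561/4182
seg 1: a=1, c=M1/2=-178/697, d=(M2−M1)/(6·3)=6719/37638, b=Δ1−h1·(2M1+M2)/6=-7697/4182
seg 2: a=-2, c=M2/2=5651/4182, d=(M3−M2)/(6·3)=-13247/37638, b=Δ2−h2·(2M2+M3)/6=178/123
seg 3: a=5, c=M3/2=-1266/697, d=(M4−M3)/(6·1)=3197/4182, b=Δ3−h3·(2M3+M4)/6=217/4182
seg 4: a=4, c=M4/2=665/1394, d=(M5−M4)/(6·3)=-665/12546, b=Δ4−h4·(2M4+M5)/6=-2692/2091
t_q=1/2 → seg 0, τ=1/2; S=4+-5561/4182·τ+0·τ²+-89/2091·τ³=18567/5576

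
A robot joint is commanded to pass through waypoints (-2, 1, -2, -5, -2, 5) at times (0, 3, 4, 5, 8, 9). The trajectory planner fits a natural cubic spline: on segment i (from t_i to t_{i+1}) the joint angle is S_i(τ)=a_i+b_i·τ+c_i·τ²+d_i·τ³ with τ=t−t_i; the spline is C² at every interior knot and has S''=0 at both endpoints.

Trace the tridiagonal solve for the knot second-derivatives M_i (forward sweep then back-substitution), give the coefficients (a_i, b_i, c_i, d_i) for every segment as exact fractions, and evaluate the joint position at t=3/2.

Δ: Δ0=1, Δ1=-3, Δ2=-3, Δ3=1, Δ4=7
row 1: diag=8, rhs=-24; c'=1/8, d'=-3
row 2: denom=4−1·1/8=31/8; d'=(0−1·-3)/(31/8)=24/31
row 3: denom=8−1·8/31=240/31; d'=(24−1·24/31)/(240/31)=3
row 4: denom=8−3·31/80=547/80; d'=(36−3·3)/(547/80)=2160/547
back: M4=2160/547
back: M3=3−31/80·2160/547=804/547
back: M2=24/31−8/31·804/547=216/547
back: M1=-3−1/8·216/547=-1668/547
M: M0=0, M1=-1668/547, M2=216/547, M3=804/547, M4=2160/547, M5=0
seg 0: a=-2, c=M0/2=0, d=(M1−M0)/(6·3)=-278/1641, b=Δ0−h0·(2M0+M1)/6=1381/547
seg 1: a=1, c=M1/2=-834/547, d=(M2−M1)/(6·1)=314/547, b=Δ1−h1·(2M1+M2)/6=-1121/547
seg 2: a=-2, c=M2/2=108/547, d=(M3−M2)/(6·1)=98/547, b=Δ2−h2·(2M2+M3)/6=-1847/547
seg 3: a=-5, c=M3/2=402/547, d=(M4−M3)/(6·3)=226/1641, b=Δ3−h3·(2M3+M4)/6=-1337/547
seg 4: a=-2, c=M4/2=1080/547, d=(M5−M4)/(6·1)=-360/547, b=Δ4−h4·(2M4+M5)/6=3109/547
t_q=3/2 → seg 0, τ=3/2; S=-2+1381/547·τ+0·τ²+-278/1641·τ³=2659/2188

  seg 0: a=-2 b=1381/547 c=0 d=-278/1641
  seg 1: a=1 b=-1121/547 c=-834/547 d=314/547
  seg 2: a=-2 b=-1847/547 c=108/547 d=98/547
  seg 3: a=-5 b=-1337/547 c=402/547 d=226/1641
  seg 4: a=-2 b=3109/547 c=1080/547 d=-360/547
S(3/2) = 2659/2188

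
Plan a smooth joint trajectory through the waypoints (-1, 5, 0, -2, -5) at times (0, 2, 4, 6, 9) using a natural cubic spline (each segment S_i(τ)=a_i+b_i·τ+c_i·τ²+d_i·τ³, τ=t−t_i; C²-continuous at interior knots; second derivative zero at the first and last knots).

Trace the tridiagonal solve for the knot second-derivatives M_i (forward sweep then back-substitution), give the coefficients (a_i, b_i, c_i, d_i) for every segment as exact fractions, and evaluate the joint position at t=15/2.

  seg 0: a=-1 b=325/71 c=0 d=-28/71
  seg 1: a=5 b=-11/71 c=-168/71 d=339/568
  seg 2: a=0 b=-349/142 c=345/284 d=-69/284
  seg 3: a=-2 b=-73/142 c=-69/284 d=23/852
S(15/2) = -7331/2272

Δ: Δ0=3, Δ1=-5/2, Δ2=-1, Δ3=-1
row 1: diag=8, rhs=-33; c'=1/4, d'=-33/8
row 2: denom=8−2·1/4=15/2; d'=(9−2·-33/8)/(15/2)=23/10
row 3: denom=10−2·4/15=142/15; d'=(0−2·23/10)/(142/15)=-69/142
back: M3=-69/142
back: M2=23/10−4/15·-69/142=345/142
back: M1=-33/8−1/4·345/142=-336/71
M: M0=0, M1=-336/71, M2=345/142, M3=-69/142, M4=0
seg 0: a=-1, c=M0/2=0, d=(M1−M0)/(6·2)=-28/71, b=Δ0−h0·(2M0+M1)/6=325/71
seg 1: a=5, c=M1/2=-168/71, d=(M2−M1)/(6·2)=339/568, b=Δ1−h1·(2M1+M2)/6=-11/71
seg 2: a=0, c=M2/2=345/284, d=(M3−M2)/(6·2)=-69/284, b=Δ2−h2·(2M2+M3)/6=-349/142
seg 3: a=-2, c=M3/2=-69/284, d=(M4−M3)/(6·3)=23/852, b=Δ3−h3·(2M3+M4)/6=-73/142
t_q=15/2 → seg 3, τ=3/2; S=-2+-73/142·τ+-69/284·τ²+23/852·τ³=-7331/2272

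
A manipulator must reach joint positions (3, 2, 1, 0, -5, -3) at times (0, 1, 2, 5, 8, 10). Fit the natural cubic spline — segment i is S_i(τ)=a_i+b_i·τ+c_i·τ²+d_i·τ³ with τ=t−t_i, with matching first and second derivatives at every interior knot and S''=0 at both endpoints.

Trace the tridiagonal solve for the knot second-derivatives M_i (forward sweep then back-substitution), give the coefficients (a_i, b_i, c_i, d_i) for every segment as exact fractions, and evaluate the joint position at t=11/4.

  seg 0: a=3 b=-981/1027 c=0 d=-46/1027
  seg 1: a=2 b=-1119/1027 c=-138/1027 d=230/1027
  seg 2: a=1 b=-705/1027 c=552/1027 d=-3880/27729
  seg 3: a=0 b=-1273/1027 c=-2224/3081 d=412/2133
  seg 4: a=-5 b=-365/1027 c=1044/1027 d=-174/1027
S(11/4) = 5985/8216

Δ: Δ0=-1, Δ1=-1, Δ2=-1/3, Δ3=-5/3, Δ4=1
row 1: diag=4, rhs=0; c'=1/4, d'=0
row 2: denom=8−1·1/4=31/4; d'=(4−1·0)/(31/4)=16/31
row 3: denom=12−3·12/31=336/31; d'=(-8−3·16/31)/(336/31)=-37/42
row 4: denom=10−3·31/112=1027/112; d'=(16−3·-37/42)/(1027/112)=2088/1027
back: M4=2088/1027
back: M3=-37/42−31/112·2088/1027=-4448/3081
back: M2=16/31−12/31·-4448/3081=1104/1027
back: M1=0−1/4·1104/1027=-276/1027
M: M0=0, M1=-276/1027, M2=1104/1027, M3=-4448/3081, M4=2088/1027, M5=0
seg 0: a=3, c=M0/2=0, d=(M1−M0)/(6·1)=-46/1027, b=Δ0−h0·(2M0+M1)/6=-981/1027
seg 1: a=2, c=M1/2=-138/1027, d=(M2−M1)/(6·1)=230/1027, b=Δ1−h1·(2M1+M2)/6=-1119/1027
seg 2: a=1, c=M2/2=552/1027, d=(M3−M2)/(6·3)=-3880/27729, b=Δ2−h2·(2M2+M3)/6=-705/1027
seg 3: a=0, c=M3/2=-2224/3081, d=(M4−M3)/(6·3)=412/2133, b=Δ3−h3·(2M3+M4)/6=-1273/1027
seg 4: a=-5, c=M4/2=1044/1027, d=(M5−M4)/(6·2)=-174/1027, b=Δ4−h4·(2M4+M5)/6=-365/1027
t_q=11/4 → seg 2, τ=3/4; S=1+-705/1027·τ+552/1027·τ²+-3880/27729·τ³=5985/8216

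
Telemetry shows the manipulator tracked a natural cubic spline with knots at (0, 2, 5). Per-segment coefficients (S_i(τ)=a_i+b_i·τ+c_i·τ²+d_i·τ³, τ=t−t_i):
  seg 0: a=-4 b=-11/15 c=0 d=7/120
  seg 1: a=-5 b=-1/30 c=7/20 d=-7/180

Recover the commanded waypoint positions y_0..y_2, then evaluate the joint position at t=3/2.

y_0 = S_0(0) = a_0 = -4
y_1 = S_1(0) = a_1 = -5
y_2 = S_1(3) = -3
t_q=3/2 is in segment 0 (τ=3/2); S_0(τ)=-1569/320

y_0=-4 y_1=-5 y_2=-3
S(3/2) = -1569/320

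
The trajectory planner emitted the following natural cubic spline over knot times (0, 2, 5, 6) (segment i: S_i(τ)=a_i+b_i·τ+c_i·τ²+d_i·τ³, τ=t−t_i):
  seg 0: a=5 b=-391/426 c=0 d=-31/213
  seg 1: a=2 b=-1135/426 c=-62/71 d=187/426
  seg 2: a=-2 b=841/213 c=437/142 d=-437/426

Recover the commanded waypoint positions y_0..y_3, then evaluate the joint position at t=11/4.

y_0=5 y_1=2 y_2=-2 y_3=4
S(11/4) = -2765/9088

y_0 = S_0(0) = a_0 = 5
y_1 = S_1(0) = a_1 = 2
y_2 = S_2(0) = a_2 = -2
y_3 = S_2(1) = 4
t_q=11/4 is in segment 1 (τ=3/4); S_1(τ)=-2765/9088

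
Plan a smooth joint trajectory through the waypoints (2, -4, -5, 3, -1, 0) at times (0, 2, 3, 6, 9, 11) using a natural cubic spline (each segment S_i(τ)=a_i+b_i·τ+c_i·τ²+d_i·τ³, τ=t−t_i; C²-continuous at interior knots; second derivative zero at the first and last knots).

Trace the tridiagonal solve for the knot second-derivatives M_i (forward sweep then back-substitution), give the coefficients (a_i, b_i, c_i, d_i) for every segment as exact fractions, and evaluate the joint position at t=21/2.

Δ: Δ0=-3, Δ1=-1, Δ2=8/3, Δ3=-4/3, Δ4=1/2
row 1: diag=6, rhs=12; c'=1/6, d'=2
row 2: denom=8−1·1/6=47/6; d'=(22−1·2)/(47/6)=120/47
row 3: denom=12−3·18/47=510/47; d'=(-24−3·120/47)/(510/47)=-248/85
row 4: denom=10−3·47/170=1559/170; d'=(11−3·-248/85)/(1559/170)=3358/1559
back: M4=3358/1559
back: M3=-248/85−47/170·3358/1559=-5477/1559
back: M2=120/47−18/47·-5477/1559=6078/1559
back: M1=2−1/6·6078/1559=2105/1559
M: M0=0, M1=2105/1559, M2=6078/1559, M3=-5477/1559, M4=3358/1559, M5=0
seg 0: a=2, c=M0/2=0, d=(M1−M0)/(6·2)=2105/18708, b=Δ0−h0·(2M0+M1)/6=-16136/4677
seg 1: a=-4, c=M1/2=2105/3118, d=(M2−M1)/(6·1)=3973/9354, b=Δ1−h1·(2M1+M2)/6=-9821/4677
seg 2: a=-5, c=M2/2=3039/1559, d=(M3−M2)/(6·3)=-11555/28062, b=Δ2−h2·(2M2+M3)/6=4907/9354
seg 3: a=3, c=M3/2=-5477/3118, d=(M4−M3)/(6·3)=2945/9354, b=Δ3−h3·(2M3+M4)/6=5158/4677
seg 4: a=-1, c=M4/2=1679/1559, d=(M5−M4)/(6·2)=-1679/9354, b=Δ4−h4·(2M4+M5)/6=-8755/9354
t_q=21/2 → seg 4, τ=3/2; S=-1+-8755/9354·τ+1679/1559·τ²+-1679/9354·τ³=-14631/24944

  seg 0: a=2 b=-16136/4677 c=0 d=2105/18708
  seg 1: a=-4 b=-9821/4677 c=2105/3118 d=3973/9354
  seg 2: a=-5 b=4907/9354 c=3039/1559 d=-11555/28062
  seg 3: a=3 b=5158/4677 c=-5477/3118 d=2945/9354
  seg 4: a=-1 b=-8755/9354 c=1679/1559 d=-1679/9354
S(21/2) = -14631/24944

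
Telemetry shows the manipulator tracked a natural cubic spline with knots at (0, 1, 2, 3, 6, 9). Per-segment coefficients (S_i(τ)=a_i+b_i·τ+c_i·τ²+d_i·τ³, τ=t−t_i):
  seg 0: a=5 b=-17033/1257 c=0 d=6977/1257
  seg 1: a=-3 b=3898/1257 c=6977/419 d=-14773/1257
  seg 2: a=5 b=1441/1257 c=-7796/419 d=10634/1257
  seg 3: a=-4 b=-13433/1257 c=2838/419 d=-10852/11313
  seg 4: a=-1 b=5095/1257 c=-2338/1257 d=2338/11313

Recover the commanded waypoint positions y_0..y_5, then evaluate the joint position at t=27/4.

y_0 = S_0(0) = a_0 = 5
y_1 = S_1(0) = a_1 = -3
y_2 = S_2(0) = a_2 = 5
y_3 = S_3(0) = a_3 = -4
y_4 = S_4(0) = a_4 = -1
y_5 = S_4(3) = 0
t_q=27/4 is in segment 4 (τ=3/4); S_4(τ)=14493/13408

y_0=5 y_1=-3 y_2=5 y_3=-4 y_4=-1 y_5=0
S(27/4) = 14493/13408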